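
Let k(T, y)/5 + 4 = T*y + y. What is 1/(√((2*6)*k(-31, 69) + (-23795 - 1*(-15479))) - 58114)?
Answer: -29057/1688684876 - I*√33189/1688684876 ≈ -1.7207e-5 - 1.0788e-7*I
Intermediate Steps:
k(T, y) = -20 + 5*y + 5*T*y (k(T, y) = -20 + 5*(T*y + y) = -20 + 5*(y + T*y) = -20 + (5*y + 5*T*y) = -20 + 5*y + 5*T*y)
1/(√((2*6)*k(-31, 69) + (-23795 - 1*(-15479))) - 58114) = 1/(√((2*6)*(-20 + 5*69 + 5*(-31)*69) + (-23795 - 1*(-15479))) - 58114) = 1/(√(12*(-20 + 345 - 10695) + (-23795 + 15479)) - 58114) = 1/(√(12*(-10370) - 8316) - 58114) = 1/(√(-124440 - 8316) - 58114) = 1/(√(-132756) - 58114) = 1/(2*I*√33189 - 58114) = 1/(-58114 + 2*I*√33189)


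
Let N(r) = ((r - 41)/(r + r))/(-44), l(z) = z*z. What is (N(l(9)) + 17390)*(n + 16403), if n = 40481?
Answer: 881388284740/891 ≈ 9.8921e+8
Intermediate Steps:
l(z) = z²
N(r) = -(-41 + r)/(88*r) (N(r) = ((-41 + r)/((2*r)))*(-1/44) = ((-41 + r)*(1/(2*r)))*(-1/44) = ((-41 + r)/(2*r))*(-1/44) = -(-41 + r)/(88*r))
(N(l(9)) + 17390)*(n + 16403) = ((41 - 1*9²)/(88*(9²)) + 17390)*(40481 + 16403) = ((1/88)*(41 - 1*81)/81 + 17390)*56884 = ((1/88)*(1/81)*(41 - 81) + 17390)*56884 = ((1/88)*(1/81)*(-40) + 17390)*56884 = (-5/891 + 17390)*56884 = (15494485/891)*56884 = 881388284740/891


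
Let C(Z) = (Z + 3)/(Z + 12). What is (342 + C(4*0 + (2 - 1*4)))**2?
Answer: 11703241/100 ≈ 1.1703e+5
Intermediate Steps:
C(Z) = (3 + Z)/(12 + Z)
(342 + C(4*0 + (2 - 1*4)))**2 = (342 + (3 + (4*0 + (2 - 1*4)))/(12 + (4*0 + (2 - 1*4))))**2 = (342 + (3 + (0 + (2 - 4)))/(12 + (0 + (2 - 4))))**2 = (342 + (3 + (0 - 2))/(12 + (0 - 2)))**2 = (342 + (3 - 2)/(12 - 2))**2 = (342 + 1/10)**2 = (3421/10)**2 = 11703241/100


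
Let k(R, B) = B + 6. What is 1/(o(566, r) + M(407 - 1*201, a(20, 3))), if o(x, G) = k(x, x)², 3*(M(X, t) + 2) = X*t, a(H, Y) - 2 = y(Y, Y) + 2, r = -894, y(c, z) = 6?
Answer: 3/983606 ≈ 3.0500e-6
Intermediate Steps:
a(H, Y) = 10 (a(H, Y) = 2 + (6 + 2) = 2 + 8 = 10)
k(R, B) = 6 + B
M(X, t) = -2 + X*t/3 (M(X, t) = -2 + (X*t)/3 = -2 + X*t/3)
o(x, G) = (6 + x)²
1/(o(566, r) + M(407 - 1*201, a(20, 3))) = 1/((6 + 566)² + (-2 + (⅓)*(407 - 1*201)*10)) = 1/(572² + (-2 + (⅓)*(407 - 201)*10)) = 1/(327184 + (-2 + (⅓)*206*10)) = 1/(327184 + (-2 + 2060/3)) = 1/(327184 + 2054/3) = 1/(983606/3) = 3/983606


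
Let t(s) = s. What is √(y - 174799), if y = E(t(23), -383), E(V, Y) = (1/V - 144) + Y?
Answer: I*√92747431/23 ≈ 418.72*I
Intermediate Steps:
E(V, Y) = -144 + Y + 1/V (E(V, Y) = (-144 + 1/V) + Y = -144 + Y + 1/V)
y = -12120/23 (y = -144 - 383 + 1/23 = -12120/23 ≈ -526.96)
√(y - 174799) = √(-12120/23 - 174799) = √(-4032497/23) = I*√92747431/23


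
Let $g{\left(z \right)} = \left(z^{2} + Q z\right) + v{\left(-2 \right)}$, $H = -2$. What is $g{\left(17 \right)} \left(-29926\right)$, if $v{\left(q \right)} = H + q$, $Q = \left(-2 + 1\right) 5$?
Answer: $-5985200$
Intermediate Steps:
$Q = -5$ ($Q = \left(-1\right) 5 = -5$)
$v{\left(q \right)} = -2 + q$
$g{\left(z \right)} = -4 + z^{2} - 5 z$ ($g{\left(z \right)} = \left(z^{2} - 5 z\right) - 4 = -4 + z^{2} - 5 z$)
$g{\left(17 \right)} \left(-29926\right) = \left(-4 + 17^{2} - 85\right) \left(-29926\right) = \left(-4 + 289 - 85\right) \left(-29926\right) = 200 \left(-29926\right) = -5985200$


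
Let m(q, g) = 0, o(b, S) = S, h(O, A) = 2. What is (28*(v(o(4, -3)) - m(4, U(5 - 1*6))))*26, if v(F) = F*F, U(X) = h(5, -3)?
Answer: 6552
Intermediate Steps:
U(X) = 2
v(F) = F**2
(28*(v(o(4, -3)) - m(4, U(5 - 1*6))))*26 = (28*((-3)**2 - 1*0))*26 = (28*(9 + 0))*26 = (28*9)*26 = 252*26 = 6552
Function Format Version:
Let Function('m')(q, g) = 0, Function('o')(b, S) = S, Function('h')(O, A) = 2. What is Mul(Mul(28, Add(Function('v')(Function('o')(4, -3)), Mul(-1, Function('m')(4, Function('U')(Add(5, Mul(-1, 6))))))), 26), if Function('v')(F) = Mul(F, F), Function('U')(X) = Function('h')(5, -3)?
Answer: 6552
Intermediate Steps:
Function('U')(X) = 2
Function('v')(F) = Pow(F, 2)
Mul(Mul(28, Add(Function('v')(Function('o')(4, -3)), Mul(-1, Function('m')(4, Function('U')(Add(5, Mul(-1, 6))))))), 26) = Mul(Mul(28, Add(Pow(-3, 2), Mul(-1, 0))), 26) = Mul(Mul(28, Add(9, 0)), 26) = Mul(Mul(28, 9), 26) = Mul(252, 26) = 6552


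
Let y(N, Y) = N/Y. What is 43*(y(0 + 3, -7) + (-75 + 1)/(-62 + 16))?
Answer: 8170/161 ≈ 50.745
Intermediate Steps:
43*(y(0 + 3, -7) + (-75 + 1)/(-62 + 16)) = 43*((0 + 3)/(-7) + (-75 + 1)/(-62 + 16)) = 43*(3*(-⅐) - 74/(-46)) = 43*(-3/7 - 74*(-1/46)) = 43*(-3/7 + 37/23) = 43*(190/161) = 8170/161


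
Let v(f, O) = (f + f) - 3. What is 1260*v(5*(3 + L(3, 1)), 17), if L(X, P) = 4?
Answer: 84420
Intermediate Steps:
v(f, O) = -3 + 2*f (v(f, O) = 2*f - 3 = -3 + 2*f)
1260*v(5*(3 + L(3, 1)), 17) = 1260*(-3 + 2*(5*(3 + 4))) = 1260*(-3 + 2*(5*7)) = 1260*(-3 + 2*35) = 1260*(-3 + 70) = 1260*67 = 84420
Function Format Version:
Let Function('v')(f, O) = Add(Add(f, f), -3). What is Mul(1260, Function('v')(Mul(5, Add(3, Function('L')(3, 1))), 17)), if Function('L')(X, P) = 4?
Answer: 84420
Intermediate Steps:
Function('v')(f, O) = Add(-3, Mul(2, f)) (Function('v')(f, O) = Add(Mul(2, f), -3) = Add(-3, Mul(2, f)))
Mul(1260, Function('v')(Mul(5, Add(3, Function('L')(3, 1))), 17)) = Mul(1260, Add(-3, Mul(2, Mul(5, Add(3, 4))))) = Mul(1260, Add(-3, Mul(2, Mul(5, 7)))) = Mul(1260, Add(-3, Mul(2, 35))) = Mul(1260, Add(-3, 70)) = Mul(1260, 67) = 84420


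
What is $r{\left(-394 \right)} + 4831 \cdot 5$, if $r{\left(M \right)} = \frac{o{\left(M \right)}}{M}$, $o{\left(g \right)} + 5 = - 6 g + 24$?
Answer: $\frac{9514687}{394} \approx 24149.0$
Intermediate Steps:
$o{\left(g \right)} = 19 - 6 g$ ($o{\left(g \right)} = -5 - \left(-24 + 6 g\right) = 19 - 6 g$)
$r{\left(M \right)} = \frac{19 - 6 M}{M}$
$r{\left(-394 \right)} + 4831 \cdot 5 = \left(-6 + \frac{19}{-394}\right) + 4831 \cdot 5 = \left(-6 + 19 \left(- \frac{1}{394}\right)\right) + 24155 = \left(-6 - \frac{19}{394}\right) + 24155 = - \frac{2383}{394} + 24155 = \frac{9514687}{394}$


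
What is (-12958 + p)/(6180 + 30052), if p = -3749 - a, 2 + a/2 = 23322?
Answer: -63347/36232 ≈ -1.7484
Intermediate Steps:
a = 46640 (a = -4 + 2*23322 = -4 + 46644 = 46640)
p = -50389 (p = -3749 - 1*46640 = -3749 - 46640 = -50389)
(-12958 + p)/(6180 + 30052) = (-12958 - 50389)/(6180 + 30052) = -63347/36232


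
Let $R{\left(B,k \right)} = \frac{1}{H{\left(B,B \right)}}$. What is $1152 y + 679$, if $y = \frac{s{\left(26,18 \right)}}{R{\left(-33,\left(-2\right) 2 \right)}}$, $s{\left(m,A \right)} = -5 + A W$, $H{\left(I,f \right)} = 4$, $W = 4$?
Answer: $309415$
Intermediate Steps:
$R{\left(B,k \right)} = \frac{1}{4}$
$s{\left(m,A \right)} = -5 + 4 A$ ($s{\left(m,A \right)} = -5 + A 4 = -5 + 4 A$)
$y = 268$ ($y = \left(-5 + 4 \cdot 18\right) \frac{1}{\frac{1}{4}} = \left(-5 + 72\right) 4 = 67 \cdot 4 = 268$)
$1152 y + 679 = 1152 \cdot 268 + 679 = 308736 + 679 = 309415$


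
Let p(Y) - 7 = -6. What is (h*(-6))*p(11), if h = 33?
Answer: -198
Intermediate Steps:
p(Y) = 1 (p(Y) = 7 - 6 = 1)
(h*(-6))*p(11) = (33*(-6))*1 = -198*1 = -198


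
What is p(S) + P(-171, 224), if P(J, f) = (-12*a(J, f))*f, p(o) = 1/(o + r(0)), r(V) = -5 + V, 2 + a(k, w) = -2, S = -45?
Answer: 537599/50 ≈ 10752.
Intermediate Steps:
a(k, w) = -4 (a(k, w) = -2 - 2 = -4)
p(o) = 1/(-5 + o) (p(o) = 1/(o + (-5 + 0)) = 1/(o - 5) = 1/(-5 + o))
P(J, f) = 48*f (P(J, f) = (-12*(-4))*f = 48*f)
p(S) + P(-171, 224) = 1/(-5 - 45) + 48*224 = 1/(-50) + 10752 = -1/50 + 10752 = 537599/50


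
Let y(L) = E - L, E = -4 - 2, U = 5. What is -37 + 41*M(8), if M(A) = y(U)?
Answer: -488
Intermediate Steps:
E = -6
y(L) = -6 - L
M(A) = -11 (M(A) = -6 - 1*5 = -6 - 5 = -11)
-37 + 41*M(8) = -37 + 41*(-11) = -37 - 451 = -488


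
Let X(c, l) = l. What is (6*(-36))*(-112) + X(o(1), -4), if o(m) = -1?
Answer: 24188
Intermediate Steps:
(6*(-36))*(-112) + X(o(1), -4) = (6*(-36))*(-112) - 4 = -216*(-112) - 4 = 24192 - 4 = 24188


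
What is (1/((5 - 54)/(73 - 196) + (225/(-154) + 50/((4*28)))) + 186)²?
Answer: 74110714302564/2180049481 ≈ 33995.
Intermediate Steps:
(1/((5 - 54)/(73 - 196) + (225/(-154) + 50/((4*28)))) + 186)² = (1/(-49/(-123) + (225*(-1/154) + 50/112)) + 186)² = (1/(-49*(-1/123) + (-225/154 + 50*(1/112))) + 186)² = (1/(49/123 + (-225/154 + 25/56)) + 186)² = (1/(49/123 - 625/616) + 186)² = (1/(-46691/75768) + 186)² = (-75768/46691 + 186)² = (8608758/46691)² = 74110714302564/2180049481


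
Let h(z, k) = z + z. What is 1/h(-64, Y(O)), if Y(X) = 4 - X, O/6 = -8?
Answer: -1/128 ≈ -0.0078125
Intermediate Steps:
O = -48 (O = 6*(-8) = -48)
h(z, k) = 2*z
1/h(-64, Y(O)) = 1/(2*(-64)) = 1/(-128) = -1/128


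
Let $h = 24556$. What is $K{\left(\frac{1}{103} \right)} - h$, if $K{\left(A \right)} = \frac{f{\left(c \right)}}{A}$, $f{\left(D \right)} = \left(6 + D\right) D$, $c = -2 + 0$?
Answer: $-25380$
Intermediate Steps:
$c = -2$
$f{\left(D \right)} = D \left(6 + D\right)$
$K{\left(A \right)} = - \frac{8}{A}$ ($K{\left(A \right)} = \frac{\left(-2\right) \left(6 - 2\right)}{A} = \frac{\left(-2\right) 4}{A} = - \frac{8}{A}$)
$K{\left(\frac{1}{103} \right)} - h = - \frac{8}{\frac{1}{103}} - 24556 = - 8 \frac{1}{\frac{1}{103}} - 24556 = \left(-8\right) 103 - 24556 = -824 - 24556 = -25380$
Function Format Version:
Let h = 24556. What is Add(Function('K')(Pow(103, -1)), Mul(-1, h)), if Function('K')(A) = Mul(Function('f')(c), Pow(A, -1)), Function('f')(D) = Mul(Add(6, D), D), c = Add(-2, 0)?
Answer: -25380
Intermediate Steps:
c = -2
Function('f')(D) = Mul(D, Add(6, D))
Function('K')(A) = Mul(-8, Pow(A, -1)) (Function('K')(A) = Mul(Mul(-2, Add(6, -2)), Pow(A, -1)) = Mul(Mul(-2, 4), Pow(A, -1)) = Mul(-8, Pow(A, -1)))
Add(Function('K')(Pow(103, -1)), Mul(-1, h)) = Add(Mul(-8, Pow(Pow(103, -1), -1)), Mul(-1, 24556)) = Add(Mul(-8, Pow(Rational(1, 103), -1)), -24556) = Add(Mul(-8, 103), -24556) = Add(-824, -24556) = -25380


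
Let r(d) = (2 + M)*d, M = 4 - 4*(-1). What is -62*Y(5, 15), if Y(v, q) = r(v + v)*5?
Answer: -31000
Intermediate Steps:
M = 8 (M = 4 + 4 = 8)
r(d) = 10*d (r(d) = (2 + 8)*d = 10*d)
Y(v, q) = 100*v (Y(v, q) = (10*(v + v))*5 = (10*(2*v))*5 = (20*v)*5 = 100*v)
-62*Y(5, 15) = -6200*5 = -62*500 = -31000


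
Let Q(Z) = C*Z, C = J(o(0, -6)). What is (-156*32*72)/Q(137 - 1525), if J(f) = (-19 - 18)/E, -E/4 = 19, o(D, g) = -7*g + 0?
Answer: 6829056/12839 ≈ 531.90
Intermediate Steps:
o(D, g) = -7*g
E = -76 (E = -4*19 = -76)
J(f) = 37/76 (J(f) = (-19 - 18)/(-76) = -37*(-1/76) = 37/76)
C = 37/76 ≈ 0.48684
Q(Z) = 37*Z/76
(-156*32*72)/Q(137 - 1525) = (-156*32*72)/((37*(137 - 1525)/76)) = (-4992*72)/(((37/76)*(-1388))) = -359424/(-12839/19) = -359424*(-19/12839) = 6829056/12839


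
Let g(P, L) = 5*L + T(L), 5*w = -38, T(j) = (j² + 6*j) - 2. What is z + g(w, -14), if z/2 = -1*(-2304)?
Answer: 4648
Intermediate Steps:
T(j) = -2 + j² + 6*j
w = -38/5 (w = (⅕)*(-38) = -38/5 ≈ -7.6000)
g(P, L) = -2 + L² + 11*L (g(P, L) = 5*L + (-2 + L² + 6*L) = -2 + L² + 11*L)
z = 4608 (z = 2*(-1*(-2304)) = 2*2304 = 4608)
z + g(w, -14) = 4608 + (-2 + (-14)² + 11*(-14)) = 4608 + (-2 + 196 - 154) = 4608 + 40 = 4648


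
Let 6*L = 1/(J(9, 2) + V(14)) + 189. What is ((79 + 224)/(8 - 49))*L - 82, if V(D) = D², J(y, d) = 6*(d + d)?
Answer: -5678961/18040 ≈ -314.80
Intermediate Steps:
J(y, d) = 12*d (J(y, d) = 6*(2*d) = 12*d)
L = 41581/1320 (L = (1/(12*2 + 14²) + 189)/6 = (1/(24 + 196) + 189)/6 = (1/220 + 189)/6 = (⅙)*(41581/220) = 41581/1320 ≈ 31.501)
((79 + 224)/(8 - 49))*L - 82 = ((79 + 224)/(8 - 49))*(41581/1320) - 82 = (303/(-41))*(41581/1320) - 82 = (303*(-1/41))*(41581/1320) - 82 = -303/41*41581/1320 - 82 = -4199681/18040 - 82 = -5678961/18040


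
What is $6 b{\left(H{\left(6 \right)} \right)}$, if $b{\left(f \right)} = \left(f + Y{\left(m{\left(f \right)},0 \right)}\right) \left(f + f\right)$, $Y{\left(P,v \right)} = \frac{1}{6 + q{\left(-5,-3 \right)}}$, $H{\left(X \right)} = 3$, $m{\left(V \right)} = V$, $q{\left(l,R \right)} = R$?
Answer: $120$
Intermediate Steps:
$Y{\left(P,v \right)} = \frac{1}{3}$ ($Y{\left(P,v \right)} = \frac{1}{6 - 3} = \frac{1}{3}$)
$b{\left(f \right)} = 2 f \left(\frac{1}{3} + f\right)$ ($b{\left(f \right)} = \left(f + \frac{1}{3}\right) \left(f + f\right) = \left(\frac{1}{3} + f\right) 2 f = 2 f \left(\frac{1}{3} + f\right)$)
$6 b{\left(H{\left(6 \right)} \right)} = 6 \cdot \frac{2}{3} \cdot 3 \left(1 + 3 \cdot 3\right) = 6 \cdot \frac{2}{3} \cdot 3 \left(1 + 9\right) = 6 \cdot \frac{2}{3} \cdot 3 \cdot 10 = 6 \cdot 20 = 120$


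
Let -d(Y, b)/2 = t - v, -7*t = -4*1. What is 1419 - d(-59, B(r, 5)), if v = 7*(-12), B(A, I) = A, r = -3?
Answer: 11117/7 ≈ 1588.1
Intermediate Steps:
v = -84
t = 4/7 (t = -(-4)/7 = -1/7*(-4) = 4/7 ≈ 0.57143)
d(Y, b) = -1184/7 (d(Y, b) = -2*(4/7 - 1*(-84)) = -2*(4/7 + 84) = -2*592/7 = -1184/7)
1419 - d(-59, B(r, 5)) = 1419 - 1*(-1184/7) = 1419 + 1184/7 = 11117/7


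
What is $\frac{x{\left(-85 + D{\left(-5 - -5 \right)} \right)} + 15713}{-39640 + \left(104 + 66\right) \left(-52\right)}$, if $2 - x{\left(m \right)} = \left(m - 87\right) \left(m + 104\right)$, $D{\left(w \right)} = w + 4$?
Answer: $- \frac{19579}{48480} \approx -0.40386$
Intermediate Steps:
$D{\left(w \right)} = 4 + w$
$x{\left(m \right)} = 2 - \left(-87 + m\right) \left(104 + m\right)$ ($x{\left(m \right)} = 2 - \left(m - 87\right) \left(m + 104\right) = 2 - \left(-87 + m\right) \left(104 + m\right)$)
$\frac{x{\left(-85 + D{\left(-5 - -5 \right)} \right)} + 15713}{-39640 + \left(104 + 66\right) \left(-52\right)} = \frac{\left(9050 - \left(-85 + \left(4 - 0\right)\right)^{2} - 17 \left(-85 + \left(4 - 0\right)\right)\right) + 15713}{-39640 + \left(104 + 66\right) \left(-52\right)} = \frac{\left(9050 - \left(-85 + \left(4 + \left(-5 + 5\right)\right)\right)^{2} - 17 \left(-85 + \left(4 + \left(-5 + 5\right)\right)\right)\right) + 15713}{-39640 + 170 \left(-52\right)} = \frac{\left(9050 - \left(-85 + \left(4 + 0\right)\right)^{2} - 17 \left(-85 + \left(4 + 0\right)\right)\right) + 15713}{-39640 - 8840} = \frac{\left(9050 - \left(-85 + 4\right)^{2} - 17 \left(-85 + 4\right)\right) + 15713}{-48480} = \left(\left(9050 - \left(-81\right)^{2} - -1377\right) + 15713\right) \left(- \frac{1}{48480}\right) = \left(\left(9050 - 6561 + 1377\right) + 15713\right) \left(- \frac{1}{48480}\right) = \left(3866 + 15713\right) \left(- \frac{1}{48480}\right) = 19579 \left(- \frac{1}{48480}\right) = - \frac{19579}{48480}$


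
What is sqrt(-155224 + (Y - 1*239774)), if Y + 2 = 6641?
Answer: 3*I*sqrt(43151) ≈ 623.18*I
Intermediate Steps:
Y = 6639 (Y = -2 + 6641 = 6639)
sqrt(-155224 + (Y - 1*239774)) = sqrt(-155224 + (6639 - 1*239774)) = sqrt(-155224 + (6639 - 239774)) = sqrt(-155224 - 233135) = sqrt(-388359) = 3*I*sqrt(43151)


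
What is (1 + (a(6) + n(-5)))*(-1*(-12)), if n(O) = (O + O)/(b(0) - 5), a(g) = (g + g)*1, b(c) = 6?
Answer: 36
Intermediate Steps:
a(g) = 2*g (a(g) = (2*g)*1 = 2*g)
n(O) = 2*O (n(O) = (O + O)/(6 - 5) = (2*O)/1 = (2*O)*1 = 2*O)
(1 + (a(6) + n(-5)))*(-1*(-12)) = (1 + (2*6 + 2*(-5)))*(-1*(-12)) = (1 + (12 - 10))*12 = (1 + 2)*12 = 3*12 = 36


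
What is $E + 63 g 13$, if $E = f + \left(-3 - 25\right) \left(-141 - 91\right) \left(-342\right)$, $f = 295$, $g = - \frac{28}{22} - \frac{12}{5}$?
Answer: $- \frac{122338973}{55} \approx -2.2243 \cdot 10^{6}$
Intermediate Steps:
$g = - \frac{202}{55}$ ($g = \left(-28\right) \frac{1}{22} - \frac{12}{5} = - \frac{14}{11} - \frac{12}{5} = - \frac{202}{55} \approx -3.6727$)
$E = -2221337$ ($E = 295 + \left(-3 - 25\right) \left(-141 - 91\right) \left(-342\right) = 295 + \left(-28\right) \left(-232\right) \left(-342\right) = 295 + 6496 \left(-342\right) = 295 - 2221632 = -2221337$)
$E + 63 g 13 = -2221337 + 63 \left(- \frac{202}{55}\right) 13 = -2221337 - \frac{165438}{55} = - \frac{122338973}{55}$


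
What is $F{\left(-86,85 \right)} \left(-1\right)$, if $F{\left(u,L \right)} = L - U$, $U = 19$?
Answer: $-66$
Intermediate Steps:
$F{\left(u,L \right)} = -19 + L$ ($F{\left(u,L \right)} = L - 19 = -19 + L$)
$F{\left(-86,85 \right)} \left(-1\right) = \left(-19 + 85\right) \left(-1\right) = 66 \left(-1\right) = -66$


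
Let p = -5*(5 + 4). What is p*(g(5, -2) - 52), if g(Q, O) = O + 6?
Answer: 2160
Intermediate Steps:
g(Q, O) = 6 + O
p = -45 (p = -5*9 = -45)
p*(g(5, -2) - 52) = -45*((6 - 2) - 52) = -45*(4 - 52) = -45*(-48) = 2160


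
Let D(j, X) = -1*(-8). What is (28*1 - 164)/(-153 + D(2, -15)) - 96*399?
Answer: -5553944/145 ≈ -38303.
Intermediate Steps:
D(j, X) = 8
(28*1 - 164)/(-153 + D(2, -15)) - 96*399 = (28*1 - 164)/(-153 + 8) - 96*399 = (28 - 164)/(-145) - 38304 = -136*(-1/145) - 38304 = 136/145 - 38304 = -5553944/145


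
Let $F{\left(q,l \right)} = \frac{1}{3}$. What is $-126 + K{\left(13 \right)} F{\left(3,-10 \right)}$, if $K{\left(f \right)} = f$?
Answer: $- \frac{365}{3} \approx -121.67$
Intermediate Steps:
$F{\left(q,l \right)} = \frac{1}{3}$
$-126 + K{\left(13 \right)} F{\left(3,-10 \right)} = -126 + 13 \cdot \frac{1}{3} = -126 + \frac{13}{3} = - \frac{365}{3}$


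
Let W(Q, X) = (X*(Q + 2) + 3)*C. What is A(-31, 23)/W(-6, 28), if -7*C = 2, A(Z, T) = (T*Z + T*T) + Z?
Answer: -1505/218 ≈ -6.9037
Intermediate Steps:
A(Z, T) = Z + T**2 + T*Z (A(Z, T) = (T*Z + T**2) + Z = (T**2 + T*Z) + Z = Z + T**2 + T*Z)
C = -2/7 (C = -1/7*2 = -2/7 ≈ -0.28571)
W(Q, X) = -6/7 - 2*X*(2 + Q)/7 (W(Q, X) = (X*(Q + 2) + 3)*(-2/7) = (X*(2 + Q) + 3)*(-2/7) = (3 + X*(2 + Q))*(-2/7) = -6/7 - 2*X*(2 + Q)/7)
A(-31, 23)/W(-6, 28) = (-31 + 23**2 + 23*(-31))/(-6/7 - 4/7*28 - 2/7*(-6)*28) = (-31 + 529 - 713)/(-6/7 - 16 + 48) = -215/218/7 = -215*7/218 = -1505/218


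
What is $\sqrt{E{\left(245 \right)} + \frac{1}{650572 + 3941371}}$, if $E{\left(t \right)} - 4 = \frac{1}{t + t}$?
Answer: $\frac{\sqrt{413495316004553590}}{321436010} \approx 2.0005$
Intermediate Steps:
$E{\left(t \right)} = 4 + \frac{1}{2 t}$ ($E{\left(t \right)} = 4 + \frac{1}{t + t} = 4 + \frac{1}{2 t}$)
$\sqrt{E{\left(245 \right)} + \frac{1}{650572 + 3941371}} = \sqrt{\left(4 + \frac{1}{2 \cdot 245}\right) + \frac{1}{650572 + 3941371}} = \sqrt{\left(4 + \frac{1}{2} \cdot \frac{1}{245}\right) + \frac{1}{4591943}} = \sqrt{\left(4 + \frac{1}{490}\right) + \frac{1}{4591943}} = \sqrt{\frac{1961}{490} + \frac{1}{4591943}} = \sqrt{\frac{9004800713}{2250052070}} = \frac{\sqrt{413495316004553590}}{321436010}$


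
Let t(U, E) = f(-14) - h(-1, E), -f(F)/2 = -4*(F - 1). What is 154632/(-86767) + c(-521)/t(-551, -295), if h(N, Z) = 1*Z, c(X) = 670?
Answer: 6214658/3036845 ≈ 2.0464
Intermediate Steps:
f(F) = -8 + 8*F (f(F) = -(-8)*(F - 1) = -(-8)*(-1 + F) = -2*(4 - 4*F) = -8 + 8*F)
h(N, Z) = Z
t(U, E) = -120 - E (t(U, E) = (-8 + 8*(-14)) - E = (-8 - 112) - E = -120 - E)
154632/(-86767) + c(-521)/t(-551, -295) = 154632/(-86767) + 670/(-120 - 1*(-295)) = 154632*(-1/86767) + 670/(-120 + 295) = -154632/86767 + 670/175 = -154632/86767 + 670*(1/175) = -154632/86767 + 134/35 = 6214658/3036845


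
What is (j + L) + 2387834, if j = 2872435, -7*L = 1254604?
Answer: 35567279/7 ≈ 5.0810e+6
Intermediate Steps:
L = -1254604/7 (L = -1/7*1254604 = -1254604/7 ≈ -1.7923e+5)
(j + L) + 2387834 = (2872435 - 1254604/7) + 2387834 = 18852441/7 + 2387834 = 35567279/7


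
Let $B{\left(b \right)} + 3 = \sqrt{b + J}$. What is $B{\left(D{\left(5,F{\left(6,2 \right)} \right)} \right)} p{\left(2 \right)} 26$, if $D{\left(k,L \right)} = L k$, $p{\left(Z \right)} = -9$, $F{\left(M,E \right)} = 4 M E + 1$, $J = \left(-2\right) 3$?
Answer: $702 - 234 \sqrt{239} \approx -2915.6$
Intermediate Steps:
$J = -6$
$F{\left(M,E \right)} = 1 + 4 E M$ ($F{\left(M,E \right)} = 4 E M + 1 = 1 + 4 E M$)
$B{\left(b \right)} = -3 + \sqrt{-6 + b}$ ($B{\left(b \right)} = -3 + \sqrt{b - 6} = -3 + \sqrt{-6 + b}$)
$B{\left(D{\left(5,F{\left(6,2 \right)} \right)} \right)} p{\left(2 \right)} 26 = \left(-3 + \sqrt{-6 + \left(1 + 4 \cdot 2 \cdot 6\right) 5}\right) \left(-9\right) 26 = \left(-3 + \sqrt{-6 + \left(1 + 48\right) 5}\right) \left(-9\right) 26 = \left(-3 + \sqrt{-6 + 49 \cdot 5}\right) \left(-9\right) 26 = \left(-3 + \sqrt{-6 + 245}\right) \left(-9\right) 26 = \left(-3 + \sqrt{239}\right) \left(-9\right) 26 = \left(27 - 9 \sqrt{239}\right) 26 = 702 - 234 \sqrt{239}$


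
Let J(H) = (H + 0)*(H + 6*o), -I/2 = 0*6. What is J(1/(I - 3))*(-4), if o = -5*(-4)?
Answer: 1436/9 ≈ 159.56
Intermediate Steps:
o = 20
I = 0 (I = -0*6 = -2*0 = 0)
J(H) = H*(120 + H) (J(H) = (H + 0)*(H + 6*20) = H*(H + 120) = H*(120 + H))
J(1/(I - 3))*(-4) = ((120 + 1/(0 - 3))/(0 - 3))*(-4) = ((120 + 1/(-3))/(-3))*(-4) = -(120 - 1/3)/3*(-4) = -1/3*359/3*(-4) = -359/9*(-4) = 1436/9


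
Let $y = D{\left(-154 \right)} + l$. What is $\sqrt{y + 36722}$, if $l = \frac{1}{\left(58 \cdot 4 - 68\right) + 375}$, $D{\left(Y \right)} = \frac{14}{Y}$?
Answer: $\frac{\sqrt{217724210}}{77} \approx 191.63$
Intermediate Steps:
$l = \frac{1}{539}$ ($l = \frac{1}{\left(232 - 68\right) + 375} = \frac{1}{164 + 375} = \frac{1}{539} \approx 0.0018553$)
$y = - \frac{48}{539}$ ($y = \frac{14}{-154} + \frac{1}{539} = 14 \left(- \frac{1}{154}\right) + \frac{1}{539} = - \frac{1}{11} + \frac{1}{539} = - \frac{48}{539} \approx -0.089054$)
$\sqrt{y + 36722} = \sqrt{- \frac{48}{539} + 36722} = \sqrt{\frac{19793110}{539}} = \frac{\sqrt{217724210}}{77}$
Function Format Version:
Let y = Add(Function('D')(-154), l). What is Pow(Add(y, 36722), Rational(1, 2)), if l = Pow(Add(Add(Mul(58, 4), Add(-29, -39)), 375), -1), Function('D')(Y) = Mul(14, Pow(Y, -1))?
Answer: Mul(Rational(1, 77), Pow(217724210, Rational(1, 2))) ≈ 191.63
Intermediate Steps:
l = Rational(1, 539) (l = Pow(Add(Add(232, -68), 375), -1) = Pow(Add(164, 375), -1) = Pow(539, -1) = Rational(1, 539) ≈ 0.0018553)
y = Rational(-48, 539) (y = Add(Mul(14, Pow(-154, -1)), Rational(1, 539)) = Add(Mul(14, Rational(-1, 154)), Rational(1, 539)) = Add(Rational(-1, 11), Rational(1, 539)) = Rational(-48, 539) ≈ -0.089054)
Pow(Add(y, 36722), Rational(1, 2)) = Pow(Add(Rational(-48, 539), 36722), Rational(1, 2)) = Pow(Rational(19793110, 539), Rational(1, 2)) = Mul(Rational(1, 77), Pow(217724210, Rational(1, 2)))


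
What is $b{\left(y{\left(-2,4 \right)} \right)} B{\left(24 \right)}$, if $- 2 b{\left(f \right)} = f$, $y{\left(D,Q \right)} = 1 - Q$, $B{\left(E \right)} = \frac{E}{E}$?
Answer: $\frac{3}{2} \approx 1.5$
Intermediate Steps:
$B{\left(E \right)} = 1$
$b{\left(f \right)} = - \frac{f}{2}$
$b{\left(y{\left(-2,4 \right)} \right)} B{\left(24 \right)} = - \frac{1 - 4}{2} \cdot 1 = \left(- \frac{1}{2}\right) \left(-3\right) 1 = \frac{3}{2} \cdot 1 = \frac{3}{2}$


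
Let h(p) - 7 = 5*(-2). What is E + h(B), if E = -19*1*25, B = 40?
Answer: -478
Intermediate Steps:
h(p) = -3 (h(p) = 7 + 5*(-2) = 7 - 10 = -3)
E = -475 (E = -19*25 = -475)
E + h(B) = -475 - 3 = -478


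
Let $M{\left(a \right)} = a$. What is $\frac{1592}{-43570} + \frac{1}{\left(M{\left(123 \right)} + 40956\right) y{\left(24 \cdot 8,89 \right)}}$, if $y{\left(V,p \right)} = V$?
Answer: $- \frac{6278163943}{171821954880} \approx -0.036539$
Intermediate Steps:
$\frac{1592}{-43570} + \frac{1}{\left(M{\left(123 \right)} + 40956\right) y{\left(24 \cdot 8,89 \right)}} = \frac{1592}{-43570} + \frac{1}{\left(123 + 40956\right) 24 \cdot 8} = 1592 \left(- \frac{1}{43570}\right) + \frac{1}{41079 \cdot 192} = - \frac{796}{21785} + \frac{1}{41079} \cdot \frac{1}{192} = - \frac{796}{21785} + \frac{1}{7887168} = - \frac{6278163943}{171821954880}$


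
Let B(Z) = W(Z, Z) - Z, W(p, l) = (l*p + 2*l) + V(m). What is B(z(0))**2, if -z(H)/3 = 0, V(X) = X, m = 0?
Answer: 0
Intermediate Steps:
W(p, l) = 2*l + l*p (W(p, l) = (l*p + 2*l) + 0 = (2*l + l*p) + 0 = 2*l + l*p)
z(H) = 0 (z(H) = -3*0 = 0)
B(Z) = -Z + Z*(2 + Z) (B(Z) = Z*(2 + Z) - Z = -Z + Z*(2 + Z))
B(z(0))**2 = (0*(1 + 0))**2 = (0*1)**2 = 0**2 = 0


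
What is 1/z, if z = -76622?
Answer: -1/76622 ≈ -1.3051e-5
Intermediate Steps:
1/z = 1/(-76622) = -1/76622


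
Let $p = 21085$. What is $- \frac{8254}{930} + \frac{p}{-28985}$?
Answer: $- \frac{835004}{86955} \approx -9.6027$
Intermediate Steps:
$- \frac{8254}{930} + \frac{p}{-28985} = - \frac{8254}{930} + \frac{21085}{-28985} = \left(-8254\right) \frac{1}{930} + 21085 \left(- \frac{1}{28985}\right) = - \frac{4127}{465} - \frac{4217}{5797} = - \frac{835004}{86955}$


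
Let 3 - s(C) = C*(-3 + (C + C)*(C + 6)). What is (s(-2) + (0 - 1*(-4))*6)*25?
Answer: -275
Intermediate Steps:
s(C) = 3 - C*(-3 + 2*C*(6 + C)) (s(C) = 3 - C*(-3 + (C + C)*(C + 6)) = 3 - C*(-3 + (2*C)*(6 + C)) = 3 - C*(-3 + 2*C*(6 + C)))
(s(-2) + (0 - 1*(-4))*6)*25 = ((3 - 12*(-2)² - 2*(-2)³ + 3*(-2)) + (0 - 1*(-4))*6)*25 = ((3 - 12*4 - 2*(-8) - 6) + (0 + 4)*6)*25 = ((3 - 48 + 16 - 6) + 4*6)*25 = (-35 + 24)*25 = -11*25 = -275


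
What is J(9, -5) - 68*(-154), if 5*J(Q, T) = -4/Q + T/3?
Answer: 471221/45 ≈ 10472.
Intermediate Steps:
J(Q, T) = -4/(5*Q) + T/15 (J(Q, T) = (-4/Q + T/3)/5 = -4/(5*Q) + T/15)
J(9, -5) - 68*(-154) = (1/15)*(-12 + 9*(-5))/9 - 68*(-154) = (1/15)*(1/9)*(-12 - 45) + 10472 = (1/15)*(1/9)*(-57) + 10472 = -19/45 + 10472 = 471221/45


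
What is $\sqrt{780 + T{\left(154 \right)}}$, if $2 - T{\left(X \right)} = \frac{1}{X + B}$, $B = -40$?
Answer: $\frac{\sqrt{10162758}}{114} \approx 27.964$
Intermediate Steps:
$T{\left(X \right)} = 2 - \frac{1}{-40 + X}$ ($T{\left(X \right)} = 2 - \frac{1}{X - 40} = 2 - \frac{1}{-40 + X}$)
$\sqrt{780 + T{\left(154 \right)}} = \sqrt{780 + \frac{-81 + 2 \cdot 154}{-40 + 154}} = \sqrt{780 + \frac{-81 + 308}{114}} = \sqrt{780 + \frac{1}{114} \cdot 227} = \sqrt{780 + \frac{227}{114}} = \sqrt{\frac{89147}{114}} = \frac{\sqrt{10162758}}{114}$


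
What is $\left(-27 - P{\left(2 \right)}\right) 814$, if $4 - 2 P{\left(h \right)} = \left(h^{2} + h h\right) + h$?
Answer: $-19536$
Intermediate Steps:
$P{\left(h \right)} = 2 - h^{2} - \frac{h}{2}$ ($P{\left(h \right)} = 2 - \frac{\left(h^{2} + h h\right) + h}{2} = 2 - \frac{\left(h^{2} + h^{2}\right) + h}{2} = 2 - \frac{2 h^{2} + h}{2} = 2 - \frac{h + 2 h^{2}}{2} = 2 - \left(h^{2} + \frac{h}{2}\right) = 2 - h^{2} - \frac{h}{2}$)
$\left(-27 - P{\left(2 \right)}\right) 814 = \left(-27 - \left(2 - 2^{2} - 1\right)\right) 814 = \left(-27 - \left(2 - 4 - 1\right)\right) 814 = \left(-27 - -3\right) 814 = \left(-27 + 3\right) 814 = \left(-24\right) 814 = -19536$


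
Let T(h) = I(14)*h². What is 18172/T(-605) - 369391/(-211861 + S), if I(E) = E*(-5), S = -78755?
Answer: 61423134937/48351237000 ≈ 1.2704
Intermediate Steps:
I(E) = -5*E
T(h) = -70*h² (T(h) = (-5*14)*h² = -70*h²)
18172/T(-605) - 369391/(-211861 + S) = 18172/((-70*(-605)²)) - 369391/(-211861 - 78755) = 18172/((-70*366025)) - 369391/(-290616) = 18172/(-25621750) - 369391*(-1/290616) = 18172*(-1/25621750) + 369391/290616 = -118/166375 + 369391/290616 = 61423134937/48351237000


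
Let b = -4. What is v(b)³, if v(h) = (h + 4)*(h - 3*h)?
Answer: 0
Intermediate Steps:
v(h) = -2*h*(4 + h) (v(h) = (4 + h)*(-2*h) = -2*h*(4 + h))
v(b)³ = (-2*(-4)*(4 - 4))³ = (-2*(-4)*0)³ = 0³ = 0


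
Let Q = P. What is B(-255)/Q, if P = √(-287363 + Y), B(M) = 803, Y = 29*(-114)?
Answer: -803*I*√290669/290669 ≈ -1.4894*I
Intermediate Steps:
Y = -3306
P = I*√290669 (P = √(-287363 - 3306) = √(-290669) = I*√290669 ≈ 539.14*I)
Q = I*√290669 ≈ 539.14*I
B(-255)/Q = 803/((I*√290669)) = 803*(-I*√290669/290669) = -803*I*√290669/290669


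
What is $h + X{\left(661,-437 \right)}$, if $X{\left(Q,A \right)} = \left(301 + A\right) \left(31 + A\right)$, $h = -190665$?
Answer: $-135449$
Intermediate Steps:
$X{\left(Q,A \right)} = \left(31 + A\right) \left(301 + A\right)$
$h + X{\left(661,-437 \right)} = -190665 + \left(9331 + \left(-437\right)^{2} + 332 \left(-437\right)\right) = -190665 + \left(9331 + 190969 - 145084\right) = -190665 + 55216 = -135449$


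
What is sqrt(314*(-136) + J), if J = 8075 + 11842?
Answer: I*sqrt(22787) ≈ 150.95*I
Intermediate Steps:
J = 19917
sqrt(314*(-136) + J) = sqrt(314*(-136) + 19917) = sqrt(-42704 + 19917) = sqrt(-22787) = I*sqrt(22787)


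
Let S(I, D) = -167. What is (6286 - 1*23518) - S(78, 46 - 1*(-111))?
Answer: -17065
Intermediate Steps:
(6286 - 1*23518) - S(78, 46 - 1*(-111)) = (6286 - 1*23518) - 1*(-167) = (6286 - 23518) + 167 = -17232 + 167 = -17065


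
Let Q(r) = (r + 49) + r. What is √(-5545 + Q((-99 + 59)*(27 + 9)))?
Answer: 2*I*√2094 ≈ 91.521*I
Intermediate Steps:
Q(r) = 49 + 2*r (Q(r) = (49 + r) + r = 49 + 2*r)
√(-5545 + Q((-99 + 59)*(27 + 9))) = √(-5545 + (49 + 2*((-99 + 59)*(27 + 9)))) = √(-5545 + (49 + 2*(-40*36))) = √(-5545 + (49 + 2*(-1440))) = √(-5545 + (49 - 2880)) = √(-5545 - 2831) = √(-8376) = 2*I*√2094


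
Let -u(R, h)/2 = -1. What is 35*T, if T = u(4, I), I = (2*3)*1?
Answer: 70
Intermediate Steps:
I = 6 (I = 6*1 = 6)
u(R, h) = 2 (u(R, h) = -2*(-1) = 2)
T = 2
35*T = 35*2 = 70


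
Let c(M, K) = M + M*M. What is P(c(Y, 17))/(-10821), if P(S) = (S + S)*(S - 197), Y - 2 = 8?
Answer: 6380/3607 ≈ 1.7688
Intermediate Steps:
Y = 10 (Y = 2 + 8 = 10)
c(M, K) = M + M²
P(S) = 2*S*(-197 + S) (P(S) = (2*S)*(-197 + S) = 2*S*(-197 + S))
P(c(Y, 17))/(-10821) = (2*(10*(1 + 10))*(-197 + 10*(1 + 10)))/(-10821) = (2*(10*11)*(-197 + 10*11))*(-1/10821) = (2*110*(-197 + 110))*(-1/10821) = (2*110*(-87))*(-1/10821) = -19140*(-1/10821) = 6380/3607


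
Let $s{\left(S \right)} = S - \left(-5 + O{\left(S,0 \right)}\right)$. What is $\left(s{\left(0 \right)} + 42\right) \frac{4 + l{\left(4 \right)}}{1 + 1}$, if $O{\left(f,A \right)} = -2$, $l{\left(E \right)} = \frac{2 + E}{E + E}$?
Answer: $\frac{931}{8} \approx 116.38$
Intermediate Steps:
$l{\left(E \right)} = \frac{2 + E}{2 E}$
$s{\left(S \right)} = 7 + S$ ($s{\left(S \right)} = S + \left(5 - -2\right) = S + \left(5 + 2\right) = S + 7 = 7 + S$)
$\left(s{\left(0 \right)} + 42\right) \frac{4 + l{\left(4 \right)}}{1 + 1} = \left(\left(7 + 0\right) + 42\right) \frac{4 + \frac{2 + 4}{2 \cdot 4}}{1 + 1} = \left(7 + 42\right) \frac{4 + \frac{1}{2} \cdot \frac{1}{4} \cdot 6}{2} = 49 \left(4 + \frac{3}{4}\right) \frac{1}{2} = 49 \cdot \frac{19}{4} \cdot \frac{1}{2} = 49 \cdot \frac{19}{8} = \frac{931}{8}$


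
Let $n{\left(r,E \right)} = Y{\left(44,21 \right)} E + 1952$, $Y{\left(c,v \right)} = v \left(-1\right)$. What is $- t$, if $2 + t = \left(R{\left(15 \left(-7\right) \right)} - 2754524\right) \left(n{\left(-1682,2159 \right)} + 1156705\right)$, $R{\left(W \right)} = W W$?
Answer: $3054386819684$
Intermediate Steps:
$Y{\left(c,v \right)} = - v$
$n{\left(r,E \right)} = 1952 - 21 E$ ($n{\left(r,E \right)} = \left(-1\right) 21 E + 1952 = - 21 E + 1952 = 1952 - 21 E$)
$R{\left(W \right)} = W^{2}$
$t = -3054386819684$ ($t = -2 + \left(\left(15 \left(-7\right)\right)^{2} - 2754524\right) \left(\left(1952 - 45339\right) + 1156705\right) = -2 + \left(\left(-105\right)^{2} - 2754524\right) \left(\left(1952 - 45339\right) + 1156705\right) = -2 + \left(11025 - 2754524\right) \left(-43387 + 1156705\right) = -2 - 3054386819682 = -3054386819684$)
$- t = \left(-1\right) \left(-3054386819684\right) = 3054386819684$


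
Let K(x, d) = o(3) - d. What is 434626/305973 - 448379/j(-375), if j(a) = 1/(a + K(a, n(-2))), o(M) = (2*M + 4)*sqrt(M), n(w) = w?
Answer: 51172567111717/305973 - 4483790*sqrt(3) ≈ 1.5948e+8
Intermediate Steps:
o(M) = sqrt(M)*(4 + 2*M) (o(M) = (4 + 2*M)*sqrt(M) = sqrt(M)*(4 + 2*M))
K(x, d) = -d + 10*sqrt(3) (K(x, d) = 2*sqrt(3)*(2 + 3) - d = 2*sqrt(3)*5 - d = 10*sqrt(3) - d = -d + 10*sqrt(3))
j(a) = 1/(2 + a + 10*sqrt(3)) (j(a) = 1/(a + (-1*(-2) + 10*sqrt(3))) = 1/(a + (2 + 10*sqrt(3))) = 1/(2 + a + 10*sqrt(3)))
434626/305973 - 448379/j(-375) = 434626/305973 - (-167245367 + 4483790*sqrt(3)) = 434626*(1/305973) - (-167245367 + 4483790*sqrt(3)) = 434626/305973 - 448379*(-373 + 10*sqrt(3)) = 434626/305973 + (167245367 - 4483790*sqrt(3)) = 51172567111717/305973 - 4483790*sqrt(3)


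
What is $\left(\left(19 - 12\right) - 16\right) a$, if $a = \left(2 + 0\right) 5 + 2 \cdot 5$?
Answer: $-180$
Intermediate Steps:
$a = 20$ ($a = 2 \cdot 5 + 10 = 10 + 10 = 20$)
$\left(\left(19 - 12\right) - 16\right) a = \left(\left(19 - 12\right) - 16\right) 20 = \left(7 - 16\right) 20 = \left(-9\right) 20 = -180$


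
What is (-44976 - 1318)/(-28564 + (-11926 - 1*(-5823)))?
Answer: 46294/34667 ≈ 1.3354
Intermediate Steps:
(-44976 - 1318)/(-28564 + (-11926 - 1*(-5823))) = -46294/(-28564 + (-11926 + 5823)) = -46294/(-28564 - 6103) = -46294/(-34667) = -46294*(-1/34667) = 46294/34667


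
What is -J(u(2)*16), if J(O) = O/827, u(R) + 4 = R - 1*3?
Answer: 80/827 ≈ 0.096735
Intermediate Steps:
u(R) = -7 + R (u(R) = -4 + (R - 1*3) = -4 + (R - 3) = -4 + (-3 + R) = -7 + R)
J(O) = O/827 (J(O) = O*(1/827) = O/827)
-J(u(2)*16) = -(-7 + 2)*16/827 = -(-5*16)/827 = -(-80)/827 = -1*(-80/827) = 80/827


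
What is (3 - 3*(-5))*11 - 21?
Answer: 177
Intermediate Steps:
(3 - 3*(-5))*11 - 21 = (3 + 15)*11 - 21 = 18*11 - 21 = 198 - 21 = 177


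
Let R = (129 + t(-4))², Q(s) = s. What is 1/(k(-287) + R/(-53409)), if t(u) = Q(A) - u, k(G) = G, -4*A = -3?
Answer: -854544/245540353 ≈ -0.0034803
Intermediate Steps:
A = ¾ (A = -¼*(-3) = ¾ ≈ 0.75000)
t(u) = ¾ - u
R = 286225/16 (R = (129 + (¾ - 1*(-4)))² = (129 + (¾ + 4))² = (129 + 19/4)² = (535/4)² = 286225/16 ≈ 17889.)
1/(k(-287) + R/(-53409)) = 1/(-287 + (286225/16)/(-53409)) = 1/(-287 + (286225/16)*(-1/53409)) = 1/(-287 - 286225/854544) = 1/(-245540353/854544) = -854544/245540353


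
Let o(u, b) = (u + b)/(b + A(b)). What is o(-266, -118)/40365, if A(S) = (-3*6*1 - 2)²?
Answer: -64/1897155 ≈ -3.3735e-5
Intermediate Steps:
A(S) = 400 (A(S) = (-18*1 - 2)² = (-18 - 2)² = (-20)² = 400)
o(u, b) = (b + u)/(400 + b) (o(u, b) = (u + b)/(b + 400) = (b + u)/(400 + b))
o(-266, -118)/40365 = ((-118 - 266)/(400 - 118))/40365 = (-384/282)*(1/40365) = ((1/282)*(-384))*(1/40365) = -64/47*1/40365 = -64/1897155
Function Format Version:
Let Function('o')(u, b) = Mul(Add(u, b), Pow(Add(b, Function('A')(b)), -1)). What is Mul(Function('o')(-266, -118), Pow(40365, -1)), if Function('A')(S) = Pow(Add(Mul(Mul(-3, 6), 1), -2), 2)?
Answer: Rational(-64, 1897155) ≈ -3.3735e-5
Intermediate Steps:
Function('A')(S) = 400 (Function('A')(S) = Pow(Add(Mul(-18, 1), -2), 2) = Pow(Add(-18, -2), 2) = Pow(-20, 2) = 400)
Function('o')(u, b) = Mul(Pow(Add(400, b), -1), Add(b, u)) (Function('o')(u, b) = Mul(Add(u, b), Pow(Add(b, 400), -1)) = Mul(Add(b, u), Pow(Add(400, b), -1)) = Mul(Pow(Add(400, b), -1), Add(b, u)))
Mul(Function('o')(-266, -118), Pow(40365, -1)) = Mul(Mul(Pow(Add(400, -118), -1), Add(-118, -266)), Pow(40365, -1)) = Mul(Mul(Pow(282, -1), -384), Rational(1, 40365)) = Mul(Mul(Rational(1, 282), -384), Rational(1, 40365)) = Mul(Rational(-64, 47), Rational(1, 40365)) = Rational(-64, 1897155)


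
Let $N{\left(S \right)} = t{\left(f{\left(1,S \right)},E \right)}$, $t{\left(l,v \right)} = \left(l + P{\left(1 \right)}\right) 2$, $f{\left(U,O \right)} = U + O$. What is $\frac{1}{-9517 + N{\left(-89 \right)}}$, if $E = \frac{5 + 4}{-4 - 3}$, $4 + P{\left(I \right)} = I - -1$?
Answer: $- \frac{1}{9697} \approx -0.00010312$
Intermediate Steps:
$P{\left(I \right)} = -3 + I$ ($P{\left(I \right)} = -4 + \left(I - -1\right) = -4 + \left(I + 1\right) = -4 + \left(1 + I\right) = -3 + I$)
$f{\left(U,O \right)} = O + U$
$E = - \frac{9}{7}$ ($E = \frac{9}{-7} = 9 \left(- \frac{1}{7}\right) = - \frac{9}{7} \approx -1.2857$)
$t{\left(l,v \right)} = -4 + 2 l$ ($t{\left(l,v \right)} = \left(l + \left(-3 + 1\right)\right) 2 = \left(l - 2\right) 2 = \left(-2 + l\right) 2 = -4 + 2 l$)
$N{\left(S \right)} = -2 + 2 S$ ($N{\left(S \right)} = -4 + 2 \left(S + 1\right) = -4 + 2 \left(1 + S\right) = -4 + \left(2 + 2 S\right) = -2 + 2 S$)
$\frac{1}{-9517 + N{\left(-89 \right)}} = \frac{1}{-9517 + \left(-2 + 2 \left(-89\right)\right)} = \frac{1}{-9517 - 180} = \frac{1}{-9697} = - \frac{1}{9697}$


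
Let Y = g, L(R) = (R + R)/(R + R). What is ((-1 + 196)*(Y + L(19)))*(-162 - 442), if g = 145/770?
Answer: -10776870/77 ≈ -1.3996e+5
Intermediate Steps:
g = 29/154 (g = 145*(1/770) = 29/154 ≈ 0.18831)
L(R) = 1 (L(R) = (2*R)/((2*R)) = (2*R)*(1/(2*R)) = 1)
Y = 29/154 ≈ 0.18831
((-1 + 196)*(Y + L(19)))*(-162 - 442) = ((-1 + 196)*(29/154 + 1))*(-162 - 442) = (195*(183/154))*(-604) = (35685/154)*(-604) = -10776870/77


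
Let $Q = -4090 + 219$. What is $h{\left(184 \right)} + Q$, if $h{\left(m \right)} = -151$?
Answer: $-4022$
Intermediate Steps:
$Q = -3871$
$h{\left(184 \right)} + Q = -151 - 3871 = -4022$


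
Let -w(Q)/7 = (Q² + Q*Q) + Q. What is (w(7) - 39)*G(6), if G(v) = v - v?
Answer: 0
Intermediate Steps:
G(v) = 0
w(Q) = -14*Q² - 7*Q (w(Q) = -7*((Q² + Q*Q) + Q) = -7*((Q² + Q²) + Q) = -7*(2*Q² + Q) = -7*(Q + 2*Q²) = -14*Q² - 7*Q)
(w(7) - 39)*G(6) = (-7*7*(1 + 2*7) - 39)*0 = (-7*7*(1 + 14) - 39)*0 = (-7*7*15 - 39)*0 = (-735 - 39)*0 = -774*0 = 0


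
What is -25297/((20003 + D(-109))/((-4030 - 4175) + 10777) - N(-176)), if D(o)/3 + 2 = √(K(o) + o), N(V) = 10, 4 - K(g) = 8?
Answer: 186180304066/16376873 + 97595826*I*√113/16376873 ≈ 11368.0 + 63.349*I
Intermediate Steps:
K(g) = -4 (K(g) = 4 - 1*8 = 4 - 8 = -4)
D(o) = -6 + 3*√(-4 + o)
-25297/((20003 + D(-109))/((-4030 - 4175) + 10777) - N(-176)) = -25297/((20003 + (-6 + 3*√(-4 - 109)))/((-4030 - 4175) + 10777) - 1*10) = -25297/((20003 + (-6 + 3*√(-113)))/(-8205 + 10777) - 10) = -25297/((20003 + (-6 + 3*(I*√113)))/2572 - 10) = -25297/((20003 + (-6 + 3*I*√113))*(1/2572) - 10) = -25297/((19997 + 3*I*√113)*(1/2572) - 10) = -25297/((19997/2572 + 3*I*√113/2572) - 10) = -25297/(-5723/2572 + 3*I*√113/2572)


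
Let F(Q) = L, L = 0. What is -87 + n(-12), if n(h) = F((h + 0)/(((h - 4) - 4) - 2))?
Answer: -87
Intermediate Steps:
F(Q) = 0
n(h) = 0
-87 + n(-12) = -87 + 0 = -87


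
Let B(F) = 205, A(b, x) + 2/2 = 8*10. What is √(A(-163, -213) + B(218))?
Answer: 2*√71 ≈ 16.852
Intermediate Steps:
A(b, x) = 79 (A(b, x) = -1 + 8*10 = -1 + 80 = 79)
√(A(-163, -213) + B(218)) = √(79 + 205) = √284 = 2*√71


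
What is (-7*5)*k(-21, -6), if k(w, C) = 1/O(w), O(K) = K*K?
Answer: -5/63 ≈ -0.079365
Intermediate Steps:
O(K) = K²
k(w, C) = w⁻² (k(w, C) = 1/(w²) = w⁻²)
(-7*5)*k(-21, -6) = -7*5/(-21)² = -35*1/441 = -5/63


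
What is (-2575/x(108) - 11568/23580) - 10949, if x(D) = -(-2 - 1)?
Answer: -23202374/1965 ≈ -11808.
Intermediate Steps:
x(D) = 3 (x(D) = -1*(-3) = 3)
(-2575/x(108) - 11568/23580) - 10949 = (-2575/3 - 11568/23580) - 10949 = (-2575*⅓ - 11568*1/23580) - 10949 = (-2575/3 - 964/1965) - 10949 = -1687589/1965 - 10949 = -23202374/1965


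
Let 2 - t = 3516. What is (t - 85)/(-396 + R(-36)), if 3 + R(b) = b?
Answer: 3599/435 ≈ 8.2736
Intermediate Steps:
t = -3514 (t = 2 - 1*3516 = 2 - 3516 = -3514)
R(b) = -3 + b
(t - 85)/(-396 + R(-36)) = (-3514 - 85)/(-396 + (-3 - 36)) = -3599/(-396 - 39) = -3599/(-435) = -3599*(-1/435) = 3599/435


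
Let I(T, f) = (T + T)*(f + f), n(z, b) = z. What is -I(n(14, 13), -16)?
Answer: 896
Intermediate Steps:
I(T, f) = 4*T*f (I(T, f) = (2*T)*(2*f) = 4*T*f)
-I(n(14, 13), -16) = -4*14*(-16) = -1*(-896) = 896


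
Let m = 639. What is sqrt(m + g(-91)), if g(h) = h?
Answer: 2*sqrt(137) ≈ 23.409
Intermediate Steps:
sqrt(m + g(-91)) = sqrt(639 - 91) = sqrt(548) = 2*sqrt(137)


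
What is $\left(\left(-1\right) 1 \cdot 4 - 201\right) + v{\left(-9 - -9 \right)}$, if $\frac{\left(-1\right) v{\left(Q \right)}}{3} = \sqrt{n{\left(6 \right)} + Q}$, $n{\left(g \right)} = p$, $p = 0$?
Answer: $-205$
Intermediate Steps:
$n{\left(g \right)} = 0$
$v{\left(Q \right)} = - 3 \sqrt{Q}$ ($v{\left(Q \right)} = - 3 \sqrt{0 + Q} = - 3 \sqrt{Q}$)
$\left(\left(-1\right) 1 \cdot 4 - 201\right) + v{\left(-9 - -9 \right)} = \left(\left(-1\right) 1 \cdot 4 - 201\right) - 3 \sqrt{-9 - -9} = \left(\left(-1\right) 4 - 201\right) - 3 \sqrt{-9 + 9} = \left(-4 - 201\right) - 3 \sqrt{0} = -205 - 0 = -205 + 0 = -205$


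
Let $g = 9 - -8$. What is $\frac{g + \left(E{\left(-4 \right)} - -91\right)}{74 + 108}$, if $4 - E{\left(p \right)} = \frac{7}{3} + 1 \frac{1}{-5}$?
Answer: $\frac{824}{1365} \approx 0.60366$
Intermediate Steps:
$E{\left(p \right)} = \frac{28}{15}$ ($E{\left(p \right)} = 4 - \left(\frac{7}{3} + 1 \frac{1}{-5}\right) = 4 - \left(7 \cdot \frac{1}{3} + 1 \left(- \frac{1}{5}\right)\right) = 4 - \left(\frac{7}{3} - \frac{1}{5}\right) = 4 - \frac{32}{15} = \frac{28}{15}$)
$g = 17$ ($g = 9 + 8 = 17$)
$\frac{g + \left(E{\left(-4 \right)} - -91\right)}{74 + 108} = \frac{17 + \left(\frac{28}{15} - -91\right)}{74 + 108} = \frac{17 + \left(\frac{28}{15} + 91\right)}{182} = \left(17 + \frac{1393}{15}\right) \frac{1}{182} = \frac{1648}{15} \cdot \frac{1}{182} = \frac{824}{1365}$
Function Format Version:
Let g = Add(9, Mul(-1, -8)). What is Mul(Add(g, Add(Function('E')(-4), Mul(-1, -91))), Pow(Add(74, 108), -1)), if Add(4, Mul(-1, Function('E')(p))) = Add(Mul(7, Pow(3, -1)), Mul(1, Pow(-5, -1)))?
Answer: Rational(824, 1365) ≈ 0.60366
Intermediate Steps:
Function('E')(p) = Rational(28, 15) (Function('E')(p) = Add(4, Mul(-1, Add(Mul(7, Pow(3, -1)), Mul(1, Pow(-5, -1))))) = Add(4, Mul(-1, Add(Mul(7, Rational(1, 3)), Mul(1, Rational(-1, 5))))) = Add(4, Mul(-1, Add(Rational(7, 3), Rational(-1, 5)))) = Add(4, Mul(-1, Rational(32, 15))) = Add(4, Rational(-32, 15)) = Rational(28, 15))
g = 17 (g = Add(9, 8) = 17)
Mul(Add(g, Add(Function('E')(-4), Mul(-1, -91))), Pow(Add(74, 108), -1)) = Mul(Add(17, Add(Rational(28, 15), Mul(-1, -91))), Pow(Add(74, 108), -1)) = Mul(Add(17, Add(Rational(28, 15), 91)), Pow(182, -1)) = Mul(Add(17, Rational(1393, 15)), Rational(1, 182)) = Mul(Rational(1648, 15), Rational(1, 182)) = Rational(824, 1365)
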